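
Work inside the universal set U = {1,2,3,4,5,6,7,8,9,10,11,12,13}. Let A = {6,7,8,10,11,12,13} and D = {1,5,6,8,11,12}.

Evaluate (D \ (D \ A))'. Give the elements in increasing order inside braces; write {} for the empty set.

{1,2,3,4,5,7,9,10,13}

D \ A = {1,5}
D \ (D \ A) = {6,8,11,12}
(D \ (D \ A))' = {1,2,3,4,5,7,9,10,13}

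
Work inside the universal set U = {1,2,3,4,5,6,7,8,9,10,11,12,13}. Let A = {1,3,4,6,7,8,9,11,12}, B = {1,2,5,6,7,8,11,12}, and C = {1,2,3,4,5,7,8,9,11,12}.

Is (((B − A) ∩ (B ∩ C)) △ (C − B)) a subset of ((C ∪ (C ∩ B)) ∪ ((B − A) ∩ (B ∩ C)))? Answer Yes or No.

B − A = {2,5}
B ∩ C = {1,2,5,7,8,11,12}
(B − A) ∩ (B ∩ C) = {2,5}
C − B = {3,4,9}
((B − A) ∩ (B ∩ C)) △ (C − B) = {2,3,4,5,9}
C ∩ B = {1,2,5,7,8,11,12}
C ∪ (C ∩ B) = {1,2,3,4,5,7,8,9,11,12}
(C ∪ (C ∩ B)) ∪ ((B − A) ∩ (B ∩ C)) = {1,2,3,4,5,7,8,9,11,12}
Every element of {2,3,4,5,9} is in {1,2,3,4,5,7,8,9,11,12}, so ((B − A) ∩ (B ∩ C)) △ (C − B) ⊆ (C ∪ (C ∩ B)) ∪ ((B − A) ∩ (B ∩ C)).

Yes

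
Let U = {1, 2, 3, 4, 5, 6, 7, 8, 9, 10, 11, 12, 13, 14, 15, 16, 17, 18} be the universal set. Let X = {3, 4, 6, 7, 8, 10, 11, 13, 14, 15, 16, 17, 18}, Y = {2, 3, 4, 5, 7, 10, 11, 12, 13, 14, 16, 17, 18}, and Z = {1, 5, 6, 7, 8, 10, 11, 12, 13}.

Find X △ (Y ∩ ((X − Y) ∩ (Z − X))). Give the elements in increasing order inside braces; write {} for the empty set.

{3, 4, 6, 7, 8, 10, 11, 13, 14, 15, 16, 17, 18}

X − Y = {6, 8, 15}
Z − X = {1, 5, 12}
(X − Y) ∩ (Z − X) = {}
Y ∩ ((X − Y) ∩ (Z − X)) = {}
X △ (Y ∩ ((X − Y) ∩ (Z − X))) = {3, 4, 6, 7, 8, 10, 11, 13, 14, 15, 16, 17, 18}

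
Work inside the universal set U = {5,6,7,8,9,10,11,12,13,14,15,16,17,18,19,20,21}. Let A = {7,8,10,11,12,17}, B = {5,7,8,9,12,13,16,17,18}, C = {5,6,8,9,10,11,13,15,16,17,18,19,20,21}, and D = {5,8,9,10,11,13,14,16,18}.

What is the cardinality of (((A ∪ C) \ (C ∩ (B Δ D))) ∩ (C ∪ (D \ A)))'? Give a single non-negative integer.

A ∪ C = {5,6,7,8,9,10,11,12,13,15,16,17,18,19,20,21}
B Δ D = {7,10,11,12,14,17}
C ∩ (B Δ D) = {10,11,17}
(A ∪ C) \ (C ∩ (B Δ D)) = {5,6,7,8,9,12,13,15,16,18,19,20,21}
D \ A = {5,9,13,14,16,18}
C ∪ (D \ A) = {5,6,8,9,10,11,13,14,15,16,17,18,19,20,21}
((A ∪ C) \ (C ∩ (B Δ D))) ∩ (C ∪ (D \ A)) = {5,6,8,9,13,15,16,18,19,20,21}
(((A ∪ C) \ (C ∩ (B Δ D))) ∩ (C ∪ (D \ A)))' = {7,10,11,12,14,17}
|(((A ∪ C) \ (C ∩ (B Δ D))) ∩ (C ∪ (D \ A)))'| = 6

6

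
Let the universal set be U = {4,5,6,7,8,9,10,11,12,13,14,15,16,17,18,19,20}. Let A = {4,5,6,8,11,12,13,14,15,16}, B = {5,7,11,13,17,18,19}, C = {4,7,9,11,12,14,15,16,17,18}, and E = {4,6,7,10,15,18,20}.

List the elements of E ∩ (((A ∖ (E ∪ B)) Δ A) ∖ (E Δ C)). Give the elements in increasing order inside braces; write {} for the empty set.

E ∪ B = {4,5,6,7,10,11,13,15,17,18,19,20}
A ∖ (E ∪ B) = {8,12,14,16}
(A ∖ (E ∪ B)) Δ A = {4,5,6,11,13,15}
E Δ C = {6,9,10,11,12,14,16,17,20}
((A ∖ (E ∪ B)) Δ A) ∖ (E Δ C) = {4,5,13,15}
E ∩ (((A ∖ (E ∪ B)) Δ A) ∖ (E Δ C)) = {4,15}

{4,15}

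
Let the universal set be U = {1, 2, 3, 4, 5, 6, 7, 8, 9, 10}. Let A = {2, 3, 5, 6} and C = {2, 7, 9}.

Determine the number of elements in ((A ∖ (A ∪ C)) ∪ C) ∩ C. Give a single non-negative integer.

3

A ∪ C = {2, 3, 5, 6, 7, 9}
A ∖ (A ∪ C) = {}
(A ∖ (A ∪ C)) ∪ C = {2, 7, 9}
((A ∖ (A ∪ C)) ∪ C) ∩ C = {2, 7, 9}
|((A ∖ (A ∪ C)) ∪ C) ∩ C| = 3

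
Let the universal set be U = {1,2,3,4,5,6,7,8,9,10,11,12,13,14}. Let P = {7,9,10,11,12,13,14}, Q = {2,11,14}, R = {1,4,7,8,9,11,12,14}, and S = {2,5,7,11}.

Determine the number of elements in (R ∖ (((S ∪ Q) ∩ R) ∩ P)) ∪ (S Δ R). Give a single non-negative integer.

S ∪ Q = {2,5,7,11,14}
(S ∪ Q) ∩ R = {7,11,14}
((S ∪ Q) ∩ R) ∩ P = {7,11,14}
R ∖ (((S ∪ Q) ∩ R) ∩ P) = {1,4,8,9,12}
S Δ R = {1,2,4,5,8,9,12,14}
(R ∖ (((S ∪ Q) ∩ R) ∩ P)) ∪ (S Δ R) = {1,2,4,5,8,9,12,14}
|(R ∖ (((S ∪ Q) ∩ R) ∩ P)) ∪ (S Δ R)| = 8

8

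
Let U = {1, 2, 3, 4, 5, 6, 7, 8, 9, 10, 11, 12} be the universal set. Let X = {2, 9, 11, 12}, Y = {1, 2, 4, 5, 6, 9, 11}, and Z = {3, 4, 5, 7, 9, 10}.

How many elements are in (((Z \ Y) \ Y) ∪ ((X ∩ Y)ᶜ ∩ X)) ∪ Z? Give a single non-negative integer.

Z \ Y = {3, 7, 10}
(Z \ Y) \ Y = {3, 7, 10}
X ∩ Y = {2, 9, 11}
(X ∩ Y)ᶜ = {1, 3, 4, 5, 6, 7, 8, 10, 12}
(X ∩ Y)ᶜ ∩ X = {12}
((Z \ Y) \ Y) ∪ ((X ∩ Y)ᶜ ∩ X) = {3, 7, 10, 12}
(((Z \ Y) \ Y) ∪ ((X ∩ Y)ᶜ ∩ X)) ∪ Z = {3, 4, 5, 7, 9, 10, 12}
|(((Z \ Y) \ Y) ∪ ((X ∩ Y)ᶜ ∩ X)) ∪ Z| = 7

7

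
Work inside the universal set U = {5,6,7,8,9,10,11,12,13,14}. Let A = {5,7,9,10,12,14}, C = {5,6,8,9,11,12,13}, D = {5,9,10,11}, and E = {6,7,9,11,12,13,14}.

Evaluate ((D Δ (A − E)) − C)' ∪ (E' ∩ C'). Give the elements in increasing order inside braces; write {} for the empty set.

{5,6,7,8,9,10,11,12,13,14}

A − E = {5,10}
D Δ (A − E) = {9,11}
(D Δ (A − E)) − C = {}
((D Δ (A − E)) − C)' = {5,6,7,8,9,10,11,12,13,14}
E' = {5,8,10}
C' = {7,10,14}
E' ∩ C' = {10}
((D Δ (A − E)) − C)' ∪ (E' ∩ C') = {5,6,7,8,9,10,11,12,13,14}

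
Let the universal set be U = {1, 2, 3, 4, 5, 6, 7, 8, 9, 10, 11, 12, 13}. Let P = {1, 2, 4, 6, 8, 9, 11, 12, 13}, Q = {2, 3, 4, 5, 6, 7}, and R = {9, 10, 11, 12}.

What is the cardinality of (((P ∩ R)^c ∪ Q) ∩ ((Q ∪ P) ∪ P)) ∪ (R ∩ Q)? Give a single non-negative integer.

9

P ∩ R = {9, 11, 12}
(P ∩ R)^c = {1, 2, 3, 4, 5, 6, 7, 8, 10, 13}
(P ∩ R)^c ∪ Q = {1, 2, 3, 4, 5, 6, 7, 8, 10, 13}
Q ∪ P = {1, 2, 3, 4, 5, 6, 7, 8, 9, 11, 12, 13}
(Q ∪ P) ∪ P = {1, 2, 3, 4, 5, 6, 7, 8, 9, 11, 12, 13}
((P ∩ R)^c ∪ Q) ∩ ((Q ∪ P) ∪ P) = {1, 2, 3, 4, 5, 6, 7, 8, 13}
R ∩ Q = {}
(((P ∩ R)^c ∪ Q) ∩ ((Q ∪ P) ∪ P)) ∪ (R ∩ Q) = {1, 2, 3, 4, 5, 6, 7, 8, 13}
|(((P ∩ R)^c ∪ Q) ∩ ((Q ∪ P) ∪ P)) ∪ (R ∩ Q)| = 9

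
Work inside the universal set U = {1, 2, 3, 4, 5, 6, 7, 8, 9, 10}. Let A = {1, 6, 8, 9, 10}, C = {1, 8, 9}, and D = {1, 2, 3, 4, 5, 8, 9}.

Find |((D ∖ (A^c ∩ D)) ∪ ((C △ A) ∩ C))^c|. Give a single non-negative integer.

7

A^c = {2, 3, 4, 5, 7}
A^c ∩ D = {2, 3, 4, 5}
D ∖ (A^c ∩ D) = {1, 8, 9}
C △ A = {6, 10}
(C △ A) ∩ C = {}
(D ∖ (A^c ∩ D)) ∪ ((C △ A) ∩ C) = {1, 8, 9}
((D ∖ (A^c ∩ D)) ∪ ((C △ A) ∩ C))^c = {2, 3, 4, 5, 6, 7, 10}
|((D ∖ (A^c ∩ D)) ∪ ((C △ A) ∩ C))^c| = 7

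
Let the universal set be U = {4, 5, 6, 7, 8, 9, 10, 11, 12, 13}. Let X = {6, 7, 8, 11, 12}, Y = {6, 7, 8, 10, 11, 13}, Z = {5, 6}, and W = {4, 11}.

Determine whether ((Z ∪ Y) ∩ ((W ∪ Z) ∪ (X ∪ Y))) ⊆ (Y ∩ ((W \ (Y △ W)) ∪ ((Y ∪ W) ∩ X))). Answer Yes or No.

No

Z ∪ Y = {5, 6, 7, 8, 10, 11, 13}
W ∪ Z = {4, 5, 6, 11}
X ∪ Y = {6, 7, 8, 10, 11, 12, 13}
(W ∪ Z) ∪ (X ∪ Y) = {4, 5, 6, 7, 8, 10, 11, 12, 13}
(Z ∪ Y) ∩ ((W ∪ Z) ∪ (X ∪ Y)) = {5, 6, 7, 8, 10, 11, 13}
Y △ W = {4, 6, 7, 8, 10, 13}
W \ (Y △ W) = {11}
Y ∪ W = {4, 6, 7, 8, 10, 11, 13}
(Y ∪ W) ∩ X = {6, 7, 8, 11}
(W \ (Y △ W)) ∪ ((Y ∪ W) ∩ X) = {6, 7, 8, 11}
Y ∩ ((W \ (Y △ W)) ∪ ((Y ∪ W) ∩ X)) = {6, 7, 8, 11}
5 ∈ (Z ∪ Y) ∩ ((W ∪ Z) ∪ (X ∪ Y)) but 5 ∉ Y ∩ ((W \ (Y △ W)) ∪ ((Y ∪ W) ∩ X)), so the inclusion fails.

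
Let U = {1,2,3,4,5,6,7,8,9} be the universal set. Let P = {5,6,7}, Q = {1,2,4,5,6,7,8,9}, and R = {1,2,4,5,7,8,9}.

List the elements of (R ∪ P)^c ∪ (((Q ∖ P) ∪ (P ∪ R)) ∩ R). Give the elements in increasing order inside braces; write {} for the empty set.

R ∪ P = {1,2,4,5,6,7,8,9}
(R ∪ P)^c = {3}
Q ∖ P = {1,2,4,8,9}
P ∪ R = {1,2,4,5,6,7,8,9}
(Q ∖ P) ∪ (P ∪ R) = {1,2,4,5,6,7,8,9}
((Q ∖ P) ∪ (P ∪ R)) ∩ R = {1,2,4,5,7,8,9}
(R ∪ P)^c ∪ (((Q ∖ P) ∪ (P ∪ R)) ∩ R) = {1,2,3,4,5,7,8,9}

{1,2,3,4,5,7,8,9}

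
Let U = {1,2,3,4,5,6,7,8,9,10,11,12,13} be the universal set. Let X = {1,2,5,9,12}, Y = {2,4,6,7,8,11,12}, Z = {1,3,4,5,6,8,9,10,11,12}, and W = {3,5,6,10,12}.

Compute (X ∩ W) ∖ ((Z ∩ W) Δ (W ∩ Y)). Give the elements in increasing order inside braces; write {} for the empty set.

X ∩ W = {5,12}
Z ∩ W = {3,5,6,10,12}
W ∩ Y = {6,12}
(Z ∩ W) Δ (W ∩ Y) = {3,5,10}
(X ∩ W) ∖ ((Z ∩ W) Δ (W ∩ Y)) = {12}

{12}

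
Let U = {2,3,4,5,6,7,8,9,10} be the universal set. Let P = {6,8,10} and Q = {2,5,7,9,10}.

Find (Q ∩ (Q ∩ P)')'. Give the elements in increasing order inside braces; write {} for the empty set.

{3,4,6,8,10}

Q ∩ P = {10}
(Q ∩ P)' = {2,3,4,5,6,7,8,9}
Q ∩ (Q ∩ P)' = {2,5,7,9}
(Q ∩ (Q ∩ P)')' = {3,4,6,8,10}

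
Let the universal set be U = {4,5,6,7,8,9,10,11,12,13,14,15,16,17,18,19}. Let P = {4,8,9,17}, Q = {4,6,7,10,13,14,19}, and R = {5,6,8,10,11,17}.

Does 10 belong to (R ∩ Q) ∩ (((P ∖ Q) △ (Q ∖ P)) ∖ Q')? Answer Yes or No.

Yes

10 ∈ R and 10 ∈ Q, so 10 ∈ R ∩ Q
10 ∉ P and 10 ∈ Q, so 10 ∉ P ∖ Q
10 ∈ Q and 10 ∉ P, so 10 ∈ Q ∖ P
10 ∉ (P ∖ Q) and 10 ∈ (Q ∖ P), so 10 ∈ (P ∖ Q) △ (Q ∖ P)
10 ∈ Q, so 10 ∉ Q'
10 ∈ ((P ∖ Q) △ (Q ∖ P)) and 10 ∉ Q', so 10 ∈ ((P ∖ Q) △ (Q ∖ P)) ∖ Q'
10 ∈ (R ∩ Q) and 10 ∈ (((P ∖ Q) △ (Q ∖ P)) ∖ Q'), so 10 ∈ (R ∩ Q) ∩ (((P ∖ Q) △ (Q ∖ P)) ∖ Q')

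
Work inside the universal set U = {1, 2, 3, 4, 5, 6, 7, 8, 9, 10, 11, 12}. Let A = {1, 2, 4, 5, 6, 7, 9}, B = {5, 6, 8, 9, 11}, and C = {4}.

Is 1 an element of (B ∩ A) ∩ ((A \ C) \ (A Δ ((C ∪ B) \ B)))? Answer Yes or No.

1 ∉ B and 1 ∈ A, so 1 ∉ B ∩ A
1 ∈ A and 1 ∉ C, so 1 ∈ A \ C
1 ∉ C and 1 ∉ B, so 1 ∉ C ∪ B
1 ∉ (C ∪ B) and 1 ∉ B, so 1 ∉ (C ∪ B) \ B
1 ∈ A and 1 ∉ ((C ∪ B) \ B), so 1 ∈ A Δ ((C ∪ B) \ B)
1 ∈ (A \ C) and 1 ∈ (A Δ ((C ∪ B) \ B)), so 1 ∉ (A \ C) \ (A Δ ((C ∪ B) \ B))
1 ∉ (B ∩ A) and 1 ∉ ((A \ C) \ (A Δ ((C ∪ B) \ B))), so 1 ∉ (B ∩ A) ∩ ((A \ C) \ (A Δ ((C ∪ B) \ B)))

No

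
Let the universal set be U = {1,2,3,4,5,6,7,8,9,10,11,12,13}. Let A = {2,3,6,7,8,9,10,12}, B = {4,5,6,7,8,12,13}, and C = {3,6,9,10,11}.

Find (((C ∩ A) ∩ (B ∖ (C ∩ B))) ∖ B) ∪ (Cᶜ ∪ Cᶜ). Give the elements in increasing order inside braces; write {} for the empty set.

{1,2,4,5,7,8,12,13}

C ∩ A = {3,6,9,10}
C ∩ B = {6}
B ∖ (C ∩ B) = {4,5,7,8,12,13}
(C ∩ A) ∩ (B ∖ (C ∩ B)) = {}
((C ∩ A) ∩ (B ∖ (C ∩ B))) ∖ B = {}
Cᶜ = {1,2,4,5,7,8,12,13}
Cᶜ ∪ Cᶜ = {1,2,4,5,7,8,12,13}
(((C ∩ A) ∩ (B ∖ (C ∩ B))) ∖ B) ∪ (Cᶜ ∪ Cᶜ) = {1,2,4,5,7,8,12,13}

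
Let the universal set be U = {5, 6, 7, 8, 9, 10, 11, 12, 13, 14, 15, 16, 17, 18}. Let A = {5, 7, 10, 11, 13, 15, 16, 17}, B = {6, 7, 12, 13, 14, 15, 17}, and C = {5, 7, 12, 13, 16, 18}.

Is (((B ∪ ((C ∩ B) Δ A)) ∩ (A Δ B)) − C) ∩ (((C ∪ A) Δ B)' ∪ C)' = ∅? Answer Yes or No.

No

C ∩ B = {7, 12, 13}
(C ∩ B) Δ A = {5, 10, 11, 12, 15, 16, 17}
B ∪ ((C ∩ B) Δ A) = {5, 6, 7, 10, 11, 12, 13, 14, 15, 16, 17}
A Δ B = {5, 6, 10, 11, 12, 14, 16}
(B ∪ ((C ∩ B) Δ A)) ∩ (A Δ B) = {5, 6, 10, 11, 12, 14, 16}
((B ∪ ((C ∩ B) Δ A)) ∩ (A Δ B)) − C = {6, 10, 11, 14}
C ∪ A = {5, 7, 10, 11, 12, 13, 15, 16, 17, 18}
(C ∪ A) Δ B = {5, 6, 10, 11, 14, 16, 18}
((C ∪ A) Δ B)' = {7, 8, 9, 12, 13, 15, 17}
((C ∪ A) Δ B)' ∪ C = {5, 7, 8, 9, 12, 13, 15, 16, 17, 18}
(((C ∪ A) Δ B)' ∪ C)' = {6, 10, 11, 14}
6 lies in both, so they are not disjoint.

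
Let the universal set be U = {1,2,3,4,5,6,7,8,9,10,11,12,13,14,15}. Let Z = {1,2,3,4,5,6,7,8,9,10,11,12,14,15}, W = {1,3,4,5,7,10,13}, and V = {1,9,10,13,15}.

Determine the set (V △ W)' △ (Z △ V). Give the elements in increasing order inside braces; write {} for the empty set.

{1,3,4,5,7,10}

V △ W = {3,4,5,7,9,15}
(V △ W)' = {1,2,6,8,10,11,12,13,14}
Z △ V = {2,3,4,5,6,7,8,11,12,13,14}
(V △ W)' △ (Z △ V) = {1,3,4,5,7,10}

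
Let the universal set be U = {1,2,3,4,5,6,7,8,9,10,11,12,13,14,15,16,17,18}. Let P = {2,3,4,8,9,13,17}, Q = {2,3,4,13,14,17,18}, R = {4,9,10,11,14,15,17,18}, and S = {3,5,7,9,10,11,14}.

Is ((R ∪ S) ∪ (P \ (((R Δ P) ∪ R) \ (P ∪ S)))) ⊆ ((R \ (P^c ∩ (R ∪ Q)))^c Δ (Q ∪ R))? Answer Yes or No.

No

R ∪ S = {3,4,5,7,9,10,11,14,15,17,18}
R Δ P = {2,3,8,10,11,13,14,15,18}
(R Δ P) ∪ R = {2,3,4,8,9,10,11,13,14,15,17,18}
P ∪ S = {2,3,4,5,7,8,9,10,11,13,14,17}
((R Δ P) ∪ R) \ (P ∪ S) = {15,18}
P \ (((R Δ P) ∪ R) \ (P ∪ S)) = {2,3,4,8,9,13,17}
(R ∪ S) ∪ (P \ (((R Δ P) ∪ R) \ (P ∪ S))) = {2,3,4,5,7,8,9,10,11,13,14,15,17,18}
P^c = {1,5,6,7,10,11,12,14,15,16,18}
R ∪ Q = {2,3,4,9,10,11,13,14,15,17,18}
P^c ∩ (R ∪ Q) = {10,11,14,15,18}
R \ (P^c ∩ (R ∪ Q)) = {4,9,17}
(R \ (P^c ∩ (R ∪ Q)))^c = {1,2,3,5,6,7,8,10,11,12,13,14,15,16,18}
Q ∪ R = {2,3,4,9,10,11,13,14,15,17,18}
(R \ (P^c ∩ (R ∪ Q)))^c Δ (Q ∪ R) = {1,4,5,6,7,8,9,12,16,17}
2 ∈ (R ∪ S) ∪ (P \ (((R Δ P) ∪ R) \ (P ∪ S))) but 2 ∉ (R \ (P^c ∩ (R ∪ Q)))^c Δ (Q ∪ R), so the inclusion fails.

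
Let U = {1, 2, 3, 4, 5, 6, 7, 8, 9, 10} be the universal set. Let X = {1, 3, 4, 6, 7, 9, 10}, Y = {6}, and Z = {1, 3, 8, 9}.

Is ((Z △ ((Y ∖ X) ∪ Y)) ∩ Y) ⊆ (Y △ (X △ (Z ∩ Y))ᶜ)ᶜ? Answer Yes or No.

No

Y ∖ X = {}
(Y ∖ X) ∪ Y = {6}
Z △ ((Y ∖ X) ∪ Y) = {1, 3, 6, 8, 9}
(Z △ ((Y ∖ X) ∪ Y)) ∩ Y = {6}
Z ∩ Y = {}
X △ (Z ∩ Y) = {1, 3, 4, 6, 7, 9, 10}
(X △ (Z ∩ Y))ᶜ = {2, 5, 8}
Y △ (X △ (Z ∩ Y))ᶜ = {2, 5, 6, 8}
(Y △ (X △ (Z ∩ Y))ᶜ)ᶜ = {1, 3, 4, 7, 9, 10}
6 ∈ (Z △ ((Y ∖ X) ∪ Y)) ∩ Y but 6 ∉ (Y △ (X △ (Z ∩ Y))ᶜ)ᶜ, so the inclusion fails.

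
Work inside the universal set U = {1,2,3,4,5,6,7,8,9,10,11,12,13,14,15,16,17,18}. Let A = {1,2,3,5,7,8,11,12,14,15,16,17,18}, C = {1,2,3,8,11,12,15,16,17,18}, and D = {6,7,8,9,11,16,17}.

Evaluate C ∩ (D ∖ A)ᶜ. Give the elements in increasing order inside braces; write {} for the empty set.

D ∖ A = {6,9}
(D ∖ A)ᶜ = {1,2,3,4,5,7,8,10,11,12,13,14,15,16,17,18}
C ∩ (D ∖ A)ᶜ = {1,2,3,8,11,12,15,16,17,18}

{1,2,3,8,11,12,15,16,17,18}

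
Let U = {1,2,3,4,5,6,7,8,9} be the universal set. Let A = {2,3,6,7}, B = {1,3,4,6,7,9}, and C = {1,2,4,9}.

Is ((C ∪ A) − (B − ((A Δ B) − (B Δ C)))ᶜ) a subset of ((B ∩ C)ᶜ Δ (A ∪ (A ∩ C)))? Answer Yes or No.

C ∪ A = {1,2,3,4,6,7,9}
A Δ B = {1,2,4,9}
B Δ C = {2,3,6,7}
(A Δ B) − (B Δ C) = {1,4,9}
B − ((A Δ B) − (B Δ C)) = {3,6,7}
(B − ((A Δ B) − (B Δ C)))ᶜ = {1,2,4,5,8,9}
(C ∪ A) − (B − ((A Δ B) − (B Δ C)))ᶜ = {3,6,7}
B ∩ C = {1,4,9}
(B ∩ C)ᶜ = {2,3,5,6,7,8}
A ∩ C = {2}
A ∪ (A ∩ C) = {2,3,6,7}
(B ∩ C)ᶜ Δ (A ∪ (A ∩ C)) = {5,8}
3 ∈ (C ∪ A) − (B − ((A Δ B) − (B Δ C)))ᶜ but 3 ∉ (B ∩ C)ᶜ Δ (A ∪ (A ∩ C)), so the inclusion fails.

No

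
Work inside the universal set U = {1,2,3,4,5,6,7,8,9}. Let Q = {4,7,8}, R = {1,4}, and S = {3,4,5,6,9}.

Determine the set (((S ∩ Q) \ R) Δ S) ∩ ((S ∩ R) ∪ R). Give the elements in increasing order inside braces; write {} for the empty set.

S ∩ Q = {4}
(S ∩ Q) \ R = {}
((S ∩ Q) \ R) Δ S = {3,4,5,6,9}
S ∩ R = {4}
(S ∩ R) ∪ R = {1,4}
(((S ∩ Q) \ R) Δ S) ∩ ((S ∩ R) ∪ R) = {4}

{4}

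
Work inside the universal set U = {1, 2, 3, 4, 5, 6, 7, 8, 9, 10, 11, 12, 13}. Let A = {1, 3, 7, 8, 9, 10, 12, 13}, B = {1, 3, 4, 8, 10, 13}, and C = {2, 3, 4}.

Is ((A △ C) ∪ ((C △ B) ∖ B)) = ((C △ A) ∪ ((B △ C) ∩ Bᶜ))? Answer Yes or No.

A △ C = {1, 2, 4, 7, 8, 9, 10, 12, 13}
C △ B = {1, 2, 8, 10, 13}
(C △ B) ∖ B = {2}
(A △ C) ∪ ((C △ B) ∖ B) = {1, 2, 4, 7, 8, 9, 10, 12, 13}
C △ A = {1, 2, 4, 7, 8, 9, 10, 12, 13}
B △ C = {1, 2, 8, 10, 13}
Bᶜ = {2, 5, 6, 7, 9, 11, 12}
(B △ C) ∩ Bᶜ = {2}
(C △ A) ∪ ((B △ C) ∩ Bᶜ) = {1, 2, 4, 7, 8, 9, 10, 12, 13}
Both equal {1, 2, 4, 7, 8, 9, 10, 12, 13}, so (A △ C) ∪ ((C △ B) ∖ B) = (C △ A) ∪ ((B △ C) ∩ Bᶜ).

Yes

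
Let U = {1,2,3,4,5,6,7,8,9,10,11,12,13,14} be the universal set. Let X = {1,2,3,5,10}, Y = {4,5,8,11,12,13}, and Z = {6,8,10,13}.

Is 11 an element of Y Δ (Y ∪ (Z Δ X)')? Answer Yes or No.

11 ∉ Z and 11 ∉ X, so 11 ∉ Z Δ X
11 ∈ (Z Δ X)' since 11 ∉ (Z Δ X)
11 ∈ Y and 11 ∈ (Z Δ X)', so 11 ∈ Y ∪ (Z Δ X)'
11 ∈ Y and 11 ∈ (Y ∪ (Z Δ X)'), so 11 ∉ Y Δ (Y ∪ (Z Δ X)')

No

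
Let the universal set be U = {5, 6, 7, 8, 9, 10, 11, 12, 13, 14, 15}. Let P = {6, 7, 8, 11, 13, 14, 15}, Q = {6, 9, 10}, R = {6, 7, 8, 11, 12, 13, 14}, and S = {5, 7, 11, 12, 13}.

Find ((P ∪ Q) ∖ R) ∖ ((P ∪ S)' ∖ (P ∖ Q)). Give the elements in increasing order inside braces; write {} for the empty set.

{15}

P ∪ Q = {6, 7, 8, 9, 10, 11, 13, 14, 15}
(P ∪ Q) ∖ R = {9, 10, 15}
P ∪ S = {5, 6, 7, 8, 11, 12, 13, 14, 15}
(P ∪ S)' = {9, 10}
P ∖ Q = {7, 8, 11, 13, 14, 15}
(P ∪ S)' ∖ (P ∖ Q) = {9, 10}
((P ∪ Q) ∖ R) ∖ ((P ∪ S)' ∖ (P ∖ Q)) = {15}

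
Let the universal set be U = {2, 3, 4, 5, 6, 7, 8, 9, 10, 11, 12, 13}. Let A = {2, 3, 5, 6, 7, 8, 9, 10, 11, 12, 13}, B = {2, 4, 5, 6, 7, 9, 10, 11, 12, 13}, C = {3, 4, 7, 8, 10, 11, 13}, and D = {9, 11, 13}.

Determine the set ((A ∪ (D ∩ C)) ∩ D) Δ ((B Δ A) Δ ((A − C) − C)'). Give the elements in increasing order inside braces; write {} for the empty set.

{7, 9, 10}

D ∩ C = {11, 13}
A ∪ (D ∩ C) = {2, 3, 5, 6, 7, 8, 9, 10, 11, 12, 13}
(A ∪ (D ∩ C)) ∩ D = {9, 11, 13}
B Δ A = {3, 4, 8}
A − C = {2, 5, 6, 9, 12}
(A − C) − C = {2, 5, 6, 9, 12}
((A − C) − C)' = {3, 4, 7, 8, 10, 11, 13}
(B Δ A) Δ ((A − C) − C)' = {7, 10, 11, 13}
((A ∪ (D ∩ C)) ∩ D) Δ ((B Δ A) Δ ((A − C) − C)') = {7, 9, 10}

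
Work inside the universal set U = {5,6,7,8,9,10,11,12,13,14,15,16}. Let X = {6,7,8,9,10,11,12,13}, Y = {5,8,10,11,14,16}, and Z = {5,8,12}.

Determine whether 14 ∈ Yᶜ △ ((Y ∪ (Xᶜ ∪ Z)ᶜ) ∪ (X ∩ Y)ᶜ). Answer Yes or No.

14 ∈ Y, so 14 ∉ Yᶜ
14 ∉ X, so 14 ∈ Xᶜ
14 ∈ Xᶜ and 14 ∉ Z, so 14 ∈ Xᶜ ∪ Z
14 ∉ (Xᶜ ∪ Z)ᶜ since 14 ∈ (Xᶜ ∪ Z)
14 ∈ Y and 14 ∉ (Xᶜ ∪ Z)ᶜ, so 14 ∈ Y ∪ (Xᶜ ∪ Z)ᶜ
14 ∉ X and 14 ∈ Y, so 14 ∉ X ∩ Y
14 ∈ (X ∩ Y)ᶜ since 14 ∉ (X ∩ Y)
14 ∈ (Y ∪ (Xᶜ ∪ Z)ᶜ) and 14 ∈ (X ∩ Y)ᶜ, so 14 ∈ (Y ∪ (Xᶜ ∪ Z)ᶜ) ∪ (X ∩ Y)ᶜ
14 ∉ Yᶜ and 14 ∈ ((Y ∪ (Xᶜ ∪ Z)ᶜ) ∪ (X ∩ Y)ᶜ), so 14 ∈ Yᶜ △ ((Y ∪ (Xᶜ ∪ Z)ᶜ) ∪ (X ∩ Y)ᶜ)

Yes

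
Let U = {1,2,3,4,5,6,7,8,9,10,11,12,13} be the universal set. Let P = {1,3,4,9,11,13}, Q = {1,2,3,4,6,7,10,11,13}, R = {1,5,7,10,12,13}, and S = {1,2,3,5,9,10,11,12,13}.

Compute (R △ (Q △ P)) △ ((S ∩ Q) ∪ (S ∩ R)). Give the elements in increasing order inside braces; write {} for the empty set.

Q △ P = {2,6,7,9,10}
R △ (Q △ P) = {1,2,5,6,9,12,13}
S ∩ Q = {1,2,3,10,11,13}
S ∩ R = {1,5,10,12,13}
(S ∩ Q) ∪ (S ∩ R) = {1,2,3,5,10,11,12,13}
(R △ (Q △ P)) △ ((S ∩ Q) ∪ (S ∩ R)) = {3,6,9,10,11}

{3,6,9,10,11}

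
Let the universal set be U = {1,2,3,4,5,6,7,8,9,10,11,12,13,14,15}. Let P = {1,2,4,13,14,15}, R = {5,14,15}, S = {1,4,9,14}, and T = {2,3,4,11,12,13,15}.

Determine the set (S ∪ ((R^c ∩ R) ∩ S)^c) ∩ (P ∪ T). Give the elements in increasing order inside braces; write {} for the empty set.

{1,2,3,4,11,12,13,14,15}

R^c = {1,2,3,4,6,7,8,9,10,11,12,13}
R^c ∩ R = {}
(R^c ∩ R) ∩ S = {}
((R^c ∩ R) ∩ S)^c = {1,2,3,4,5,6,7,8,9,10,11,12,13,14,15}
S ∪ ((R^c ∩ R) ∩ S)^c = {1,2,3,4,5,6,7,8,9,10,11,12,13,14,15}
P ∪ T = {1,2,3,4,11,12,13,14,15}
(S ∪ ((R^c ∩ R) ∩ S)^c) ∩ (P ∪ T) = {1,2,3,4,11,12,13,14,15}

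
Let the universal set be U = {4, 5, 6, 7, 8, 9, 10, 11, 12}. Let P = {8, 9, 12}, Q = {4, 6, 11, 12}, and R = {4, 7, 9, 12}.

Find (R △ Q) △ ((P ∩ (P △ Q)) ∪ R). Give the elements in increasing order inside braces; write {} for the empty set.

{4, 6, 8, 11, 12}

R △ Q = {6, 7, 9, 11}
P △ Q = {4, 6, 8, 9, 11}
P ∩ (P △ Q) = {8, 9}
(P ∩ (P △ Q)) ∪ R = {4, 7, 8, 9, 12}
(R △ Q) △ ((P ∩ (P △ Q)) ∪ R) = {4, 6, 8, 11, 12}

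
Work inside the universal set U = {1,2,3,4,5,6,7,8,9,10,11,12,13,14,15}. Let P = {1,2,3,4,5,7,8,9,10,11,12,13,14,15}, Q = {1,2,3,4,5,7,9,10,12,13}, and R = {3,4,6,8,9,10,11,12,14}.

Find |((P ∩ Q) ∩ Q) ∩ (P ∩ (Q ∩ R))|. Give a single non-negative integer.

5

P ∩ Q = {1,2,3,4,5,7,9,10,12,13}
(P ∩ Q) ∩ Q = {1,2,3,4,5,7,9,10,12,13}
Q ∩ R = {3,4,9,10,12}
P ∩ (Q ∩ R) = {3,4,9,10,12}
((P ∩ Q) ∩ Q) ∩ (P ∩ (Q ∩ R)) = {3,4,9,10,12}
|((P ∩ Q) ∩ Q) ∩ (P ∩ (Q ∩ R))| = 5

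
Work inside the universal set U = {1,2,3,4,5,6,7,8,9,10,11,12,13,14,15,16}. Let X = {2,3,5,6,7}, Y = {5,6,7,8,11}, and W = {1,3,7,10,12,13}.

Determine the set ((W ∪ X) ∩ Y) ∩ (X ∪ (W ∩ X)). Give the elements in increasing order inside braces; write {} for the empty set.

W ∪ X = {1,2,3,5,6,7,10,12,13}
(W ∪ X) ∩ Y = {5,6,7}
W ∩ X = {3,7}
X ∪ (W ∩ X) = {2,3,5,6,7}
((W ∪ X) ∩ Y) ∩ (X ∪ (W ∩ X)) = {5,6,7}

{5,6,7}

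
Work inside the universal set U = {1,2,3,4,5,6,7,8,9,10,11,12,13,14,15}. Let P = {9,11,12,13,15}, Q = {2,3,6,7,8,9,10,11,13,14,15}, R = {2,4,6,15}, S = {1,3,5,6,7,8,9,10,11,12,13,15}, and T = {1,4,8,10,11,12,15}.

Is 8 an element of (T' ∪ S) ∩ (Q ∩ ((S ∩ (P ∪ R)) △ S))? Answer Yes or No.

Yes

8 ∈ T, so 8 ∉ T'
8 ∉ T' and 8 ∈ S, so 8 ∈ T' ∪ S
8 ∉ P and 8 ∉ R, so 8 ∉ P ∪ R
8 ∈ S and 8 ∉ (P ∪ R), so 8 ∉ S ∩ (P ∪ R)
8 ∉ (S ∩ (P ∪ R)) and 8 ∈ S, so 8 ∈ (S ∩ (P ∪ R)) △ S
8 ∈ Q and 8 ∈ ((S ∩ (P ∪ R)) △ S), so 8 ∈ Q ∩ ((S ∩ (P ∪ R)) △ S)
8 ∈ (T' ∪ S) and 8 ∈ (Q ∩ ((S ∩ (P ∪ R)) △ S)), so 8 ∈ (T' ∪ S) ∩ (Q ∩ ((S ∩ (P ∪ R)) △ S))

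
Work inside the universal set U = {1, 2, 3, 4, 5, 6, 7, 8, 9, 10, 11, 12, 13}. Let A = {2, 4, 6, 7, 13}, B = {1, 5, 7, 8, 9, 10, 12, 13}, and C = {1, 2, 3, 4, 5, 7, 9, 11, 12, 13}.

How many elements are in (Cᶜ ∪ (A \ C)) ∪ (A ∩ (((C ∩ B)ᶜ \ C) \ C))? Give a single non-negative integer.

3

Cᶜ = {6, 8, 10}
A \ C = {6}
Cᶜ ∪ (A \ C) = {6, 8, 10}
C ∩ B = {1, 5, 7, 9, 12, 13}
(C ∩ B)ᶜ = {2, 3, 4, 6, 8, 10, 11}
(C ∩ B)ᶜ \ C = {6, 8, 10}
((C ∩ B)ᶜ \ C) \ C = {6, 8, 10}
A ∩ (((C ∩ B)ᶜ \ C) \ C) = {6}
(Cᶜ ∪ (A \ C)) ∪ (A ∩ (((C ∩ B)ᶜ \ C) \ C)) = {6, 8, 10}
|(Cᶜ ∪ (A \ C)) ∪ (A ∩ (((C ∩ B)ᶜ \ C) \ C))| = 3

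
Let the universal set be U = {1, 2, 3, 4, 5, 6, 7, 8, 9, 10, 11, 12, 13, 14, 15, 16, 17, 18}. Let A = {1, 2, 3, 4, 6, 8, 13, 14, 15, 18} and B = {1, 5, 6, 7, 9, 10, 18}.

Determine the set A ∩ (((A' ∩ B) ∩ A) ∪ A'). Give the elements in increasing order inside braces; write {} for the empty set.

{}

A' = {5, 7, 9, 10, 11, 12, 16, 17}
A' ∩ B = {5, 7, 9, 10}
(A' ∩ B) ∩ A = {}
((A' ∩ B) ∩ A) ∪ A' = {5, 7, 9, 10, 11, 12, 16, 17}
A ∩ (((A' ∩ B) ∩ A) ∪ A') = {}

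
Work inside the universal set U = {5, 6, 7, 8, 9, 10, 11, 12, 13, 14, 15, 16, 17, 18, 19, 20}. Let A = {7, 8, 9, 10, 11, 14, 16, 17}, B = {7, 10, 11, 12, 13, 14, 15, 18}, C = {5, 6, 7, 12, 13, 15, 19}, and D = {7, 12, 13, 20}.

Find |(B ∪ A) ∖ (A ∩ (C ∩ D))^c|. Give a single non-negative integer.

B ∪ A = {7, 8, 9, 10, 11, 12, 13, 14, 15, 16, 17, 18}
C ∩ D = {7, 12, 13}
A ∩ (C ∩ D) = {7}
(A ∩ (C ∩ D))^c = {5, 6, 8, 9, 10, 11, 12, 13, 14, 15, 16, 17, 18, 19, 20}
(B ∪ A) ∖ (A ∩ (C ∩ D))^c = {7}
|(B ∪ A) ∖ (A ∩ (C ∩ D))^c| = 1

1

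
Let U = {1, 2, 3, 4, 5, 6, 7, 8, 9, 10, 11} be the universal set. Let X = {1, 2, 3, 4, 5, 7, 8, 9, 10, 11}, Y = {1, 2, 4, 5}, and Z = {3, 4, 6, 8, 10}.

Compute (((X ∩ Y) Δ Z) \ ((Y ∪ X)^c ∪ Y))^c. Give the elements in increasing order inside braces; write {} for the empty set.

{1, 2, 4, 5, 6, 7, 9, 11}

X ∩ Y = {1, 2, 4, 5}
(X ∩ Y) Δ Z = {1, 2, 3, 5, 6, 8, 10}
Y ∪ X = {1, 2, 3, 4, 5, 7, 8, 9, 10, 11}
(Y ∪ X)^c = {6}
(Y ∪ X)^c ∪ Y = {1, 2, 4, 5, 6}
((X ∩ Y) Δ Z) \ ((Y ∪ X)^c ∪ Y) = {3, 8, 10}
(((X ∩ Y) Δ Z) \ ((Y ∪ X)^c ∪ Y))^c = {1, 2, 4, 5, 6, 7, 9, 11}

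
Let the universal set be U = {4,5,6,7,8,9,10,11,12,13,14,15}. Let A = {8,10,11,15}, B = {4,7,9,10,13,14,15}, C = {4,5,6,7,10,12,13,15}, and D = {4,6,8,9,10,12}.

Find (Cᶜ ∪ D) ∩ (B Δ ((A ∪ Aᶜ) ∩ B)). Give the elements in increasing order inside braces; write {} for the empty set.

{}

Cᶜ = {8,9,11,14}
Cᶜ ∪ D = {4,6,8,9,10,11,12,14}
Aᶜ = {4,5,6,7,9,12,13,14}
A ∪ Aᶜ = {4,5,6,7,8,9,10,11,12,13,14,15}
(A ∪ Aᶜ) ∩ B = {4,7,9,10,13,14,15}
B Δ ((A ∪ Aᶜ) ∩ B) = {}
(Cᶜ ∪ D) ∩ (B Δ ((A ∪ Aᶜ) ∩ B)) = {}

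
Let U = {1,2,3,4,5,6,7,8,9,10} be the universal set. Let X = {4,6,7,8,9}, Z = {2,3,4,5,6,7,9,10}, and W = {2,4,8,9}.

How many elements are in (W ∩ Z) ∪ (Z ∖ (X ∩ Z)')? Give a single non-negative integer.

W ∩ Z = {2,4,9}
X ∩ Z = {4,6,7,9}
(X ∩ Z)' = {1,2,3,5,8,10}
Z ∖ (X ∩ Z)' = {4,6,7,9}
(W ∩ Z) ∪ (Z ∖ (X ∩ Z)') = {2,4,6,7,9}
|(W ∩ Z) ∪ (Z ∖ (X ∩ Z)')| = 5

5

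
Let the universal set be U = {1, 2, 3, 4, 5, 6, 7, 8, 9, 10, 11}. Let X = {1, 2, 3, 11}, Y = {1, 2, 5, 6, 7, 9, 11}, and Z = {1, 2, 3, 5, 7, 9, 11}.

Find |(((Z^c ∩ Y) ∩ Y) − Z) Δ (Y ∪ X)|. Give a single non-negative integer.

7

Z^c = {4, 6, 8, 10}
Z^c ∩ Y = {6}
(Z^c ∩ Y) ∩ Y = {6}
((Z^c ∩ Y) ∩ Y) − Z = {6}
Y ∪ X = {1, 2, 3, 5, 6, 7, 9, 11}
(((Z^c ∩ Y) ∩ Y) − Z) Δ (Y ∪ X) = {1, 2, 3, 5, 7, 9, 11}
|(((Z^c ∩ Y) ∩ Y) − Z) Δ (Y ∪ X)| = 7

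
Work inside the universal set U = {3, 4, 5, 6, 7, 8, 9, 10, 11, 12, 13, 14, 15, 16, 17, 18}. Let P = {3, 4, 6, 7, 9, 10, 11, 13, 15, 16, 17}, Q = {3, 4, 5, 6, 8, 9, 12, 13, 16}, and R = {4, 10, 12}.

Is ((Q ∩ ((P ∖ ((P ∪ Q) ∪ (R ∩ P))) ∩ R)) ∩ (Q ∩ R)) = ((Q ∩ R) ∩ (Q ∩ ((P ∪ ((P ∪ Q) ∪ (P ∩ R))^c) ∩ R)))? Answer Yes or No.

No

P ∪ Q = {3, 4, 5, 6, 7, 8, 9, 10, 11, 12, 13, 15, 16, 17}
R ∩ P = {4, 10}
(P ∪ Q) ∪ (R ∩ P) = {3, 4, 5, 6, 7, 8, 9, 10, 11, 12, 13, 15, 16, 17}
P ∖ ((P ∪ Q) ∪ (R ∩ P)) = {}
(P ∖ ((P ∪ Q) ∪ (R ∩ P))) ∩ R = {}
Q ∩ ((P ∖ ((P ∪ Q) ∪ (R ∩ P))) ∩ R) = {}
Q ∩ R = {4, 12}
(Q ∩ ((P ∖ ((P ∪ Q) ∪ (R ∩ P))) ∩ R)) ∩ (Q ∩ R) = {}
P ∩ R = {4, 10}
(P ∪ Q) ∪ (P ∩ R) = {3, 4, 5, 6, 7, 8, 9, 10, 11, 12, 13, 15, 16, 17}
((P ∪ Q) ∪ (P ∩ R))^c = {14, 18}
P ∪ ((P ∪ Q) ∪ (P ∩ R))^c = {3, 4, 6, 7, 9, 10, 11, 13, 14, 15, 16, 17, 18}
(P ∪ ((P ∪ Q) ∪ (P ∩ R))^c) ∩ R = {4, 10}
Q ∩ ((P ∪ ((P ∪ Q) ∪ (P ∩ R))^c) ∩ R) = {4}
(Q ∩ R) ∩ (Q ∩ ((P ∪ ((P ∪ Q) ∪ (P ∩ R))^c) ∩ R)) = {4}
4 ∈ (Q ∩ R) ∩ (Q ∩ ((P ∪ ((P ∪ Q) ∪ (P ∩ R))^c) ∩ R)) but 4 ∉ (Q ∩ ((P ∖ ((P ∪ Q) ∪ (R ∩ P))) ∩ R)) ∩ (Q ∩ R), so they differ.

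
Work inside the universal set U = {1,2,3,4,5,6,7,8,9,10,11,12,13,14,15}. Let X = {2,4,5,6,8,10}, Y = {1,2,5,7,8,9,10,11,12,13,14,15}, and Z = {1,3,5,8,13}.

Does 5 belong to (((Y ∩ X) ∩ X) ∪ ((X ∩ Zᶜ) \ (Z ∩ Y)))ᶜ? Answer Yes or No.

5 ∈ Y and 5 ∈ X, so 5 ∈ Y ∩ X
5 ∈ (Y ∩ X) and 5 ∈ X, so 5 ∈ (Y ∩ X) ∩ X
5 ∈ Z, so 5 ∉ Zᶜ
5 ∈ X and 5 ∉ Zᶜ, so 5 ∉ X ∩ Zᶜ
5 ∈ Z and 5 ∈ Y, so 5 ∈ Z ∩ Y
5 ∉ (X ∩ Zᶜ) and 5 ∈ (Z ∩ Y), so 5 ∉ (X ∩ Zᶜ) \ (Z ∩ Y)
5 ∈ ((Y ∩ X) ∩ X) and 5 ∉ ((X ∩ Zᶜ) \ (Z ∩ Y)), so 5 ∈ ((Y ∩ X) ∩ X) ∪ ((X ∩ Zᶜ) \ (Z ∩ Y))
5 ∉ (((Y ∩ X) ∩ X) ∪ ((X ∩ Zᶜ) \ (Z ∩ Y)))ᶜ since 5 ∈ (((Y ∩ X) ∩ X) ∪ ((X ∩ Zᶜ) \ (Z ∩ Y)))

No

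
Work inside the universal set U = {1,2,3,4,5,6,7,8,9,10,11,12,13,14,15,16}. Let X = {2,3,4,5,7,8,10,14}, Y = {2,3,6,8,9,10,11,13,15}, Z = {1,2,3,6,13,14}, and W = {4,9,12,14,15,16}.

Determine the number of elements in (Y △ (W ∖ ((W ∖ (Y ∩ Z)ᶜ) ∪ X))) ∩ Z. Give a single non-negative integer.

4

Y ∩ Z = {2,3,6,13}
(Y ∩ Z)ᶜ = {1,4,5,7,8,9,10,11,12,14,15,16}
W ∖ (Y ∩ Z)ᶜ = {}
(W ∖ (Y ∩ Z)ᶜ) ∪ X = {2,3,4,5,7,8,10,14}
W ∖ ((W ∖ (Y ∩ Z)ᶜ) ∪ X) = {9,12,15,16}
Y △ (W ∖ ((W ∖ (Y ∩ Z)ᶜ) ∪ X)) = {2,3,6,8,10,11,12,13,16}
(Y △ (W ∖ ((W ∖ (Y ∩ Z)ᶜ) ∪ X))) ∩ Z = {2,3,6,13}
|(Y △ (W ∖ ((W ∖ (Y ∩ Z)ᶜ) ∪ X))) ∩ Z| = 4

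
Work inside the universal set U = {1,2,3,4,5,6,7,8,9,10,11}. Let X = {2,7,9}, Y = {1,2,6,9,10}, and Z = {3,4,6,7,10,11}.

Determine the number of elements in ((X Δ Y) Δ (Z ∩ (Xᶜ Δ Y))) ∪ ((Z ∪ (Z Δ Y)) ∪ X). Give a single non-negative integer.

9

X Δ Y = {1,6,7,10}
Xᶜ = {1,3,4,5,6,8,10,11}
Xᶜ Δ Y = {2,3,4,5,8,9,11}
Z ∩ (Xᶜ Δ Y) = {3,4,11}
(X Δ Y) Δ (Z ∩ (Xᶜ Δ Y)) = {1,3,4,6,7,10,11}
Z Δ Y = {1,2,3,4,7,9,11}
Z ∪ (Z Δ Y) = {1,2,3,4,6,7,9,10,11}
(Z ∪ (Z Δ Y)) ∪ X = {1,2,3,4,6,7,9,10,11}
((X Δ Y) Δ (Z ∩ (Xᶜ Δ Y))) ∪ ((Z ∪ (Z Δ Y)) ∪ X) = {1,2,3,4,6,7,9,10,11}
|((X Δ Y) Δ (Z ∩ (Xᶜ Δ Y))) ∪ ((Z ∪ (Z Δ Y)) ∪ X)| = 9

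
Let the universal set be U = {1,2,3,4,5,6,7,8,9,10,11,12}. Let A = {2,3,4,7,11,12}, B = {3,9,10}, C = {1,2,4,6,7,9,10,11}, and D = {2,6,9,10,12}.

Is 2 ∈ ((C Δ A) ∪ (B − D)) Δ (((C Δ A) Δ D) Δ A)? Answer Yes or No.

2 ∈ C and 2 ∈ A, so 2 ∉ C Δ A
2 ∉ B and 2 ∈ D, so 2 ∉ B − D
2 ∉ (C Δ A) and 2 ∉ (B − D), so 2 ∉ (C Δ A) ∪ (B − D)
2 ∈ C and 2 ∈ A, so 2 ∉ C Δ A
2 ∉ (C Δ A) and 2 ∈ D, so 2 ∈ (C Δ A) Δ D
2 ∈ ((C Δ A) Δ D) and 2 ∈ A, so 2 ∉ ((C Δ A) Δ D) Δ A
2 ∉ ((C Δ A) ∪ (B − D)) and 2 ∉ (((C Δ A) Δ D) Δ A), so 2 ∉ ((C Δ A) ∪ (B − D)) Δ (((C Δ A) Δ D) Δ A)

No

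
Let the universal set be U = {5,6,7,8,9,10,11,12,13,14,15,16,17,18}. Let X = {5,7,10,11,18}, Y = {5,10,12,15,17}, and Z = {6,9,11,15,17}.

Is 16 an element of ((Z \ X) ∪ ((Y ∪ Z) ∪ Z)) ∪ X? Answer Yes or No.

16 ∉ Z and 16 ∉ X, so 16 ∉ Z \ X
16 ∉ Y and 16 ∉ Z, so 16 ∉ Y ∪ Z
16 ∉ (Y ∪ Z) and 16 ∉ Z, so 16 ∉ (Y ∪ Z) ∪ Z
16 ∉ (Z \ X) and 16 ∉ ((Y ∪ Z) ∪ Z), so 16 ∉ (Z \ X) ∪ ((Y ∪ Z) ∪ Z)
16 ∉ ((Z \ X) ∪ ((Y ∪ Z) ∪ Z)) and 16 ∉ X, so 16 ∉ ((Z \ X) ∪ ((Y ∪ Z) ∪ Z)) ∪ X

No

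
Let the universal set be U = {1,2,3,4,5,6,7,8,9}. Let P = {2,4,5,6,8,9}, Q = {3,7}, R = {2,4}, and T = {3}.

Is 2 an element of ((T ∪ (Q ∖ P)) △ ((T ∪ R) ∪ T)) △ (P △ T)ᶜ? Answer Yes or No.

Yes

2 ∉ Q and 2 ∈ P, so 2 ∉ Q ∖ P
2 ∉ T and 2 ∉ (Q ∖ P), so 2 ∉ T ∪ (Q ∖ P)
2 ∉ T and 2 ∈ R, so 2 ∈ T ∪ R
2 ∈ (T ∪ R) and 2 ∉ T, so 2 ∈ (T ∪ R) ∪ T
2 ∉ (T ∪ (Q ∖ P)) and 2 ∈ ((T ∪ R) ∪ T), so 2 ∈ (T ∪ (Q ∖ P)) △ ((T ∪ R) ∪ T)
2 ∈ P and 2 ∉ T, so 2 ∈ P △ T
2 ∉ (P △ T)ᶜ since 2 ∈ (P △ T)
2 ∈ ((T ∪ (Q ∖ P)) △ ((T ∪ R) ∪ T)) and 2 ∉ (P △ T)ᶜ, so 2 ∈ ((T ∪ (Q ∖ P)) △ ((T ∪ R) ∪ T)) △ (P △ T)ᶜ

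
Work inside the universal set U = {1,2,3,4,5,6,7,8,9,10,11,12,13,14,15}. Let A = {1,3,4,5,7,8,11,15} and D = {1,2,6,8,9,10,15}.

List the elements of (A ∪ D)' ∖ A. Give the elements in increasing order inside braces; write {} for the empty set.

A ∪ D = {1,2,3,4,5,6,7,8,9,10,11,15}
(A ∪ D)' = {12,13,14}
(A ∪ D)' ∖ A = {12,13,14}

{12,13,14}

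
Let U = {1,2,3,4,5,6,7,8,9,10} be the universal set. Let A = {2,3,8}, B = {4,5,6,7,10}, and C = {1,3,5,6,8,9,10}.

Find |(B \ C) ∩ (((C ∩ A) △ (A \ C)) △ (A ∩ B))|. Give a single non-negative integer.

B \ C = {4,7}
C ∩ A = {3,8}
A \ C = {2}
(C ∩ A) △ (A \ C) = {2,3,8}
A ∩ B = {}
((C ∩ A) △ (A \ C)) △ (A ∩ B) = {2,3,8}
(B \ C) ∩ (((C ∩ A) △ (A \ C)) △ (A ∩ B)) = {}
|(B \ C) ∩ (((C ∩ A) △ (A \ C)) △ (A ∩ B))| = 0

0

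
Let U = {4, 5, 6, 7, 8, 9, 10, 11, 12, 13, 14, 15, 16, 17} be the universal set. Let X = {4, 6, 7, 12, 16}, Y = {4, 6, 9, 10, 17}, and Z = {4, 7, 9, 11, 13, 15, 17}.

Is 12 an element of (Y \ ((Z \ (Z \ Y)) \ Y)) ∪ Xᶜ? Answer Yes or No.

No

12 ∉ Z and 12 ∉ Y, so 12 ∉ Z \ Y
12 ∉ Z and 12 ∉ (Z \ Y), so 12 ∉ Z \ (Z \ Y)
12 ∉ (Z \ (Z \ Y)) and 12 ∉ Y, so 12 ∉ (Z \ (Z \ Y)) \ Y
12 ∉ Y and 12 ∉ ((Z \ (Z \ Y)) \ Y), so 12 ∉ Y \ ((Z \ (Z \ Y)) \ Y)
12 ∈ X, so 12 ∉ Xᶜ
12 ∉ (Y \ ((Z \ (Z \ Y)) \ Y)) and 12 ∉ Xᶜ, so 12 ∉ (Y \ ((Z \ (Z \ Y)) \ Y)) ∪ Xᶜ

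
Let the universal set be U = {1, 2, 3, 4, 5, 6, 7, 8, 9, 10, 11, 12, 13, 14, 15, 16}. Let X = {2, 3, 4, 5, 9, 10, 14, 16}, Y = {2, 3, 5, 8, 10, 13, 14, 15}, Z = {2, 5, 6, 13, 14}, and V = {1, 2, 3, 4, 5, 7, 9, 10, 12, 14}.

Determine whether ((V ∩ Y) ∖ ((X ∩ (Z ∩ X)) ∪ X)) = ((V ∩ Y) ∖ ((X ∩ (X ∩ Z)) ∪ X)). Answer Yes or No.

Yes

V ∩ Y = {2, 3, 5, 10, 14}
Z ∩ X = {2, 5, 14}
X ∩ (Z ∩ X) = {2, 5, 14}
(X ∩ (Z ∩ X)) ∪ X = {2, 3, 4, 5, 9, 10, 14, 16}
(V ∩ Y) ∖ ((X ∩ (Z ∩ X)) ∪ X) = {}
X ∩ Z = {2, 5, 14}
X ∩ (X ∩ Z) = {2, 5, 14}
(X ∩ (X ∩ Z)) ∪ X = {2, 3, 4, 5, 9, 10, 14, 16}
(V ∩ Y) ∖ ((X ∩ (X ∩ Z)) ∪ X) = {}
Both equal {}, so (V ∩ Y) ∖ ((X ∩ (Z ∩ X)) ∪ X) = (V ∩ Y) ∖ ((X ∩ (X ∩ Z)) ∪ X).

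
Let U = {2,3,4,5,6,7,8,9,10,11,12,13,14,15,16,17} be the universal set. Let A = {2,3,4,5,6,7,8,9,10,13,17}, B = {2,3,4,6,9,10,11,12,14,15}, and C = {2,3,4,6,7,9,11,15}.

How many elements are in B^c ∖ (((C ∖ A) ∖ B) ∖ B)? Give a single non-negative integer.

6

B^c = {5,7,8,13,16,17}
C ∖ A = {11,15}
(C ∖ A) ∖ B = {}
((C ∖ A) ∖ B) ∖ B = {}
B^c ∖ (((C ∖ A) ∖ B) ∖ B) = {5,7,8,13,16,17}
|B^c ∖ (((C ∖ A) ∖ B) ∖ B)| = 6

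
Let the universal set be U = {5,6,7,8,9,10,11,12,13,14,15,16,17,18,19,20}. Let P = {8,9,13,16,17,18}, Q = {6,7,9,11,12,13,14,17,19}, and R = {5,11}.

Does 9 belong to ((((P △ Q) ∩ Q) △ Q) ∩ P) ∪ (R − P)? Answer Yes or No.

9 ∈ P and 9 ∈ Q, so 9 ∉ P △ Q
9 ∉ (P △ Q) and 9 ∈ Q, so 9 ∉ (P △ Q) ∩ Q
9 ∉ ((P △ Q) ∩ Q) and 9 ∈ Q, so 9 ∈ ((P △ Q) ∩ Q) △ Q
9 ∈ (((P △ Q) ∩ Q) △ Q) and 9 ∈ P, so 9 ∈ (((P △ Q) ∩ Q) △ Q) ∩ P
9 ∉ R and 9 ∈ P, so 9 ∉ R − P
9 ∈ ((((P △ Q) ∩ Q) △ Q) ∩ P) and 9 ∉ (R − P), so 9 ∈ ((((P △ Q) ∩ Q) △ Q) ∩ P) ∪ (R − P)

Yes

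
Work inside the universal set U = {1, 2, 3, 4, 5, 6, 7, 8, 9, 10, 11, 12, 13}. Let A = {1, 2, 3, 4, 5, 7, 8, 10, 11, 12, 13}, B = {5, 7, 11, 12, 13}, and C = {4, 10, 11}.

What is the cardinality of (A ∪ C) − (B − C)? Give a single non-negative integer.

7

A ∪ C = {1, 2, 3, 4, 5, 7, 8, 10, 11, 12, 13}
B − C = {5, 7, 12, 13}
(A ∪ C) − (B − C) = {1, 2, 3, 4, 8, 10, 11}
|(A ∪ C) − (B − C)| = 7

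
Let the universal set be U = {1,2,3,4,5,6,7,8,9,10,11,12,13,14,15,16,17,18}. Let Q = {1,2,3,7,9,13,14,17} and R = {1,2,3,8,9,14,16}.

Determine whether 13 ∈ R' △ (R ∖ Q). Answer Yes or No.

Yes

13 ∉ R, so 13 ∈ R'
13 ∉ R and 13 ∈ Q, so 13 ∉ R ∖ Q
13 ∈ R' and 13 ∉ (R ∖ Q), so 13 ∈ R' △ (R ∖ Q)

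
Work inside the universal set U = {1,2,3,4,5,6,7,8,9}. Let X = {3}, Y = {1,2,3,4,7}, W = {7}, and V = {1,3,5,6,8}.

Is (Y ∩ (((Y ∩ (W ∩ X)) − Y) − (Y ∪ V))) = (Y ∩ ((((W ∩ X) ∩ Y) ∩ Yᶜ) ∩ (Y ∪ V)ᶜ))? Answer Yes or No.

W ∩ X = {}
Y ∩ (W ∩ X) = {}
(Y ∩ (W ∩ X)) − Y = {}
Y ∪ V = {1,2,3,4,5,6,7,8}
((Y ∩ (W ∩ X)) − Y) − (Y ∪ V) = {}
Y ∩ (((Y ∩ (W ∩ X)) − Y) − (Y ∪ V)) = {}
(W ∩ X) ∩ Y = {}
Yᶜ = {5,6,8,9}
((W ∩ X) ∩ Y) ∩ Yᶜ = {}
(Y ∪ V)ᶜ = {9}
(((W ∩ X) ∩ Y) ∩ Yᶜ) ∩ (Y ∪ V)ᶜ = {}
Y ∩ ((((W ∩ X) ∩ Y) ∩ Yᶜ) ∩ (Y ∪ V)ᶜ) = {}
Both equal {}, so Y ∩ (((Y ∩ (W ∩ X)) − Y) − (Y ∪ V)) = Y ∩ ((((W ∩ X) ∩ Y) ∩ Yᶜ) ∩ (Y ∪ V)ᶜ).

Yes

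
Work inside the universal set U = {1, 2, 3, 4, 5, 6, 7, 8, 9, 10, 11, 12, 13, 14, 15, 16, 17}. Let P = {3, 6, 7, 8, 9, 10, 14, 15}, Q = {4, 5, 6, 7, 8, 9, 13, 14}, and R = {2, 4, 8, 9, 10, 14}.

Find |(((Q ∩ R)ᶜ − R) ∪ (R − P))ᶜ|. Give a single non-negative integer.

4

Q ∩ R = {4, 8, 9, 14}
(Q ∩ R)ᶜ = {1, 2, 3, 5, 6, 7, 10, 11, 12, 13, 15, 16, 17}
(Q ∩ R)ᶜ − R = {1, 3, 5, 6, 7, 11, 12, 13, 15, 16, 17}
R − P = {2, 4}
((Q ∩ R)ᶜ − R) ∪ (R − P) = {1, 2, 3, 4, 5, 6, 7, 11, 12, 13, 15, 16, 17}
(((Q ∩ R)ᶜ − R) ∪ (R − P))ᶜ = {8, 9, 10, 14}
|(((Q ∩ R)ᶜ − R) ∪ (R − P))ᶜ| = 4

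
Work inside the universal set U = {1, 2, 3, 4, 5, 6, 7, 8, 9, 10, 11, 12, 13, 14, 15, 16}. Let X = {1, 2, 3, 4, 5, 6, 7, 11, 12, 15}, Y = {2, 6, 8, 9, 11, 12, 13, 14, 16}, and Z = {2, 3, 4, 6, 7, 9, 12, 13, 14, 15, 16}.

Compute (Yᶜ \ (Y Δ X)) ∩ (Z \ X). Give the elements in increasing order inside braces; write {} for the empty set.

Yᶜ = {1, 3, 4, 5, 7, 10, 15}
Y Δ X = {1, 3, 4, 5, 7, 8, 9, 13, 14, 15, 16}
Yᶜ \ (Y Δ X) = {10}
Z \ X = {9, 13, 14, 16}
(Yᶜ \ (Y Δ X)) ∩ (Z \ X) = {}

{}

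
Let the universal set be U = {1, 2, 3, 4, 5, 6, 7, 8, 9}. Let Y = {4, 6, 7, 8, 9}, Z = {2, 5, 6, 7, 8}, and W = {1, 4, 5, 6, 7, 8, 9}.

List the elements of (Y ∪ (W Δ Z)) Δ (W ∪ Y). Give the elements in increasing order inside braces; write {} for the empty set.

W Δ Z = {1, 2, 4, 9}
Y ∪ (W Δ Z) = {1, 2, 4, 6, 7, 8, 9}
W ∪ Y = {1, 4, 5, 6, 7, 8, 9}
(Y ∪ (W Δ Z)) Δ (W ∪ Y) = {2, 5}

{2, 5}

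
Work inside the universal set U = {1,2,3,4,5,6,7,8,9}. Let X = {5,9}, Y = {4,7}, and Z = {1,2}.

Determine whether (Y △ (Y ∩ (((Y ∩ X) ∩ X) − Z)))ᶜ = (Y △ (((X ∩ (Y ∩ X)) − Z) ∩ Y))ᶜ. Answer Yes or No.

Y ∩ X = {}
(Y ∩ X) ∩ X = {}
((Y ∩ X) ∩ X) − Z = {}
Y ∩ (((Y ∩ X) ∩ X) − Z) = {}
Y △ (Y ∩ (((Y ∩ X) ∩ X) − Z)) = {4,7}
(Y △ (Y ∩ (((Y ∩ X) ∩ X) − Z)))ᶜ = {1,2,3,5,6,8,9}
X ∩ (Y ∩ X) = {}
(X ∩ (Y ∩ X)) − Z = {}
((X ∩ (Y ∩ X)) − Z) ∩ Y = {}
Y △ (((X ∩ (Y ∩ X)) − Z) ∩ Y) = {4,7}
(Y △ (((X ∩ (Y ∩ X)) − Z) ∩ Y))ᶜ = {1,2,3,5,6,8,9}
Both equal {1,2,3,5,6,8,9}, so (Y △ (Y ∩ (((Y ∩ X) ∩ X) − Z)))ᶜ = (Y △ (((X ∩ (Y ∩ X)) − Z) ∩ Y))ᶜ.

Yes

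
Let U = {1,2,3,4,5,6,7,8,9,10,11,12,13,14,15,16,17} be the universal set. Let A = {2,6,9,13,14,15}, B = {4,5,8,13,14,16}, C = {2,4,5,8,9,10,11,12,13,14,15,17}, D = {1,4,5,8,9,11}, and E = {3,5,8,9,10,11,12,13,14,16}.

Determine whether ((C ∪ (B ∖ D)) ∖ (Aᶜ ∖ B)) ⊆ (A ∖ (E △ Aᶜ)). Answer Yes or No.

No

B ∖ D = {13,14,16}
C ∪ (B ∖ D) = {2,4,5,8,9,10,11,12,13,14,15,16,17}
Aᶜ = {1,3,4,5,7,8,10,11,12,16,17}
Aᶜ ∖ B = {1,3,7,10,11,12,17}
(C ∪ (B ∖ D)) ∖ (Aᶜ ∖ B) = {2,4,5,8,9,13,14,15,16}
E △ Aᶜ = {1,4,7,9,13,14,17}
A ∖ (E △ Aᶜ) = {2,6,15}
4 ∈ (C ∪ (B ∖ D)) ∖ (Aᶜ ∖ B) but 4 ∉ A ∖ (E △ Aᶜ), so the inclusion fails.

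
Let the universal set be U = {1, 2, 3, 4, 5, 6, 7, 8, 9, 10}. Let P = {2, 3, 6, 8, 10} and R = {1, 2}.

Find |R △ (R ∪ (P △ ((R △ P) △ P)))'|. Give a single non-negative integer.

6

R △ P = {1, 3, 6, 8, 10}
(R △ P) △ P = {1, 2}
P △ ((R △ P) △ P) = {1, 3, 6, 8, 10}
R ∪ (P △ ((R △ P) △ P)) = {1, 2, 3, 6, 8, 10}
(R ∪ (P △ ((R △ P) △ P)))' = {4, 5, 7, 9}
R △ (R ∪ (P △ ((R △ P) △ P)))' = {1, 2, 4, 5, 7, 9}
|R △ (R ∪ (P △ ((R △ P) △ P)))'| = 6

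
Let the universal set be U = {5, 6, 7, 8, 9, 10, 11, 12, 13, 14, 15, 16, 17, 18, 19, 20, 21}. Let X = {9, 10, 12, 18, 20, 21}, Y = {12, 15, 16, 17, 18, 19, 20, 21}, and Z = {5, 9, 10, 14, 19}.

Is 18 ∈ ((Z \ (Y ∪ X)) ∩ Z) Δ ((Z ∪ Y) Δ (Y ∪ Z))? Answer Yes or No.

No

18 ∈ Y and 18 ∈ X, so 18 ∈ Y ∪ X
18 ∉ Z and 18 ∈ (Y ∪ X), so 18 ∉ Z \ (Y ∪ X)
18 ∉ (Z \ (Y ∪ X)) and 18 ∉ Z, so 18 ∉ (Z \ (Y ∪ X)) ∩ Z
18 ∉ Z and 18 ∈ Y, so 18 ∈ Z ∪ Y
18 ∈ Y and 18 ∉ Z, so 18 ∈ Y ∪ Z
18 ∈ (Z ∪ Y) and 18 ∈ (Y ∪ Z), so 18 ∉ (Z ∪ Y) Δ (Y ∪ Z)
18 ∉ ((Z \ (Y ∪ X)) ∩ Z) and 18 ∉ ((Z ∪ Y) Δ (Y ∪ Z)), so 18 ∉ ((Z \ (Y ∪ X)) ∩ Z) Δ ((Z ∪ Y) Δ (Y ∪ Z))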